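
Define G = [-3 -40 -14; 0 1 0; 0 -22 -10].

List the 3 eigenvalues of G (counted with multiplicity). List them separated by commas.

The characteristic polynomial is p(s) = det(sI - G).
Expanding the 3×3 determinant: p(s) = s^3 + 12s^2 + 17s - 30.
Try s = 1: p(1) = 0, so 1 is a root.
Factor out (s - 1): p(s) = (s - 1)·(s^2 + 13s + 30).
The quadratic factors as (s + 10)·(s + 3).
Eigenvalues: -10, -3, 1.

-10, -3, 1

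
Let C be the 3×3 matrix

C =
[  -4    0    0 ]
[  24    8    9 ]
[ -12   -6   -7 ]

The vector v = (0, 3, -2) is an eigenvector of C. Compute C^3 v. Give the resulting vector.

(0, 24, -16)

First find the eigenvalue: Cv = (0, 6, -4) = 2·(0, 3, -2), so λ = 2.
Then C^3 v = λ^3·v = 2^3·(0, 3, -2) = 8·(0, 3, -2) = (0, 24, -16).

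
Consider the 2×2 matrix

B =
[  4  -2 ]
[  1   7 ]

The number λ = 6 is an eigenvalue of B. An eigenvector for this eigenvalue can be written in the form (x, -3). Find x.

3

We need (B - 6I)v = 0.
B - 6I = [[-2, -2], [1, 1]].
Row 1: (-2)·x + (-2)·-3 = 0
Row 2: (1)·x + (1)·-3 = 0
Solving gives x = 3.
Check: B·(3, -3) = (18, -18) = 6·(3, -3).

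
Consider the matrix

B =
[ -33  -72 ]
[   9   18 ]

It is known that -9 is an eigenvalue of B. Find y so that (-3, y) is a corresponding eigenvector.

We need (B + 9I)v = 0.
B + 9I = [[-24, -72], [9, 27]].
Row 1: (-24)·-3 + (-72)·y = 0
Row 2: (9)·-3 + (27)·y = 0
Solving gives y = 1.
Check: B·(-3, 1) = (27, -9) = -9·(-3, 1).

1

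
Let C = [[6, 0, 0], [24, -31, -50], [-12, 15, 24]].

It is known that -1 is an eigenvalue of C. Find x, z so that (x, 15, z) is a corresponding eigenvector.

0, -9

We need (C + 1I)v = 0.
C + 1I = [[7, 0, 0], [24, -30, -50], [-12, 15, 25]].
Row 1: (7)·x + (0)·15 + (0)·z = 0
Row 2: (24)·x + (-30)·15 + (-50)·z = 0
Row 3: (-12)·x + (15)·15 + (25)·z = 0
Solving gives x = 0, z = -9.
Check: C·(0, 15, -9) = (0, -15, 9) = -1·(0, 15, -9).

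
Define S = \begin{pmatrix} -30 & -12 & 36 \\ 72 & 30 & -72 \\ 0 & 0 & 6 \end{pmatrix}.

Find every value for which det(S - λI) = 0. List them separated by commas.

Set up det(sI - S) = 0.
Cofactor expansion gives p(s) = s^3 - 6s^2 - 36s + 216.
Since p(-6) = 0, s = -6 is a root.
Factor out (s + 6): p(s) = (s + 6)·(s^2 - 12s + 36).
The quadratic factor is (s - 6)^2.
Eigenvalues: -6, 6, 6.

-6, 6, 6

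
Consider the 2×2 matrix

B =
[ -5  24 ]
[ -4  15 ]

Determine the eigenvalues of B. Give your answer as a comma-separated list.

3, 7

det(B - sI) = (-5 - s)(15 - s) - (24)·(-4) = s^2 - 10s + 21.
This factors as (s - 3)·(s - 7) = 0.
Eigenvalues: 3, 7.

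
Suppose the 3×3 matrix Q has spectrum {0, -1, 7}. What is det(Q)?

det(Q) is the product of the eigenvalues: (0) · (-1) · (7) = 0.

0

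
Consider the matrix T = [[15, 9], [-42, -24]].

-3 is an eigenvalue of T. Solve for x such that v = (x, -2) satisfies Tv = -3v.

We need (T + 3I)v = 0.
T + 3I = [[18, 9], [-42, -21]].
Row 1: (18)·x + (9)·-2 = 0
Row 2: (-42)·x + (-21)·-2 = 0
Solving gives x = 1.
Check: T·(1, -2) = (-3, 6) = -3·(1, -2).

1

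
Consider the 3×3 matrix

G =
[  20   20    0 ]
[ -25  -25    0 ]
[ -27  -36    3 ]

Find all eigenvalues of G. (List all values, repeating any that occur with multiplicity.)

-5, 0, 3

Set up det(sI - G) = 0.
Expanding along the first row, p(s) = s^3 + 2s^2 - 15s.
Rational-root test: s = 3 gives p(3) = 0.
Dividing by (s - 3) leaves s^2 + 5s.
The quadratic factors as (s + 5)·s.
Eigenvalues: -5, 0, 3.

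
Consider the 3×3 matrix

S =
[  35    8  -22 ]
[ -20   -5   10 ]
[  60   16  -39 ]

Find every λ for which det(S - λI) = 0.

-9, -5, 5

Set up det(tI - S) = 0.
Cofactor expansion gives p(t) = t^3 + 9t^2 - 25t - 225.
Try t = -5: p(-5) = 0, so -5 is a root.
Factor out (t + 5): p(t) = (t + 5)·(t^2 + 4t - 45).
The quadratic factors as (t + 9)·(t - 5).
Eigenvalues: -9, -5, 5.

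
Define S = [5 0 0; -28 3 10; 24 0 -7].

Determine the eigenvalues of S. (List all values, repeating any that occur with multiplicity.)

-7, 3, 5

Set up det(λI - S) = 0.
Expanding the 3×3 determinant: p(λ) = λ^3 - λ^2 - 41λ + 105.
Since p(-7) = 0, λ = -7 is a root.
Factor out (λ + 7): p(λ) = (λ + 7)·(λ^2 - 8λ + 15).
The quadratic factors as (λ - 3)·(λ - 5).
Eigenvalues: -7, 3, 5.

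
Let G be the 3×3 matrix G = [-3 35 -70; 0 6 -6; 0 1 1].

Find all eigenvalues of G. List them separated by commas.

Set up det(μI - G) = 0.
Expanding along the first row, p(μ) = μ^3 - 4μ^2 - 9μ + 36.
Since p(-3) = 0, μ = -3 is a root.
Factor out (μ + 3): p(μ) = (μ + 3)·(μ^2 - 7μ + 12).
The quadratic factors as (μ - 3)·(μ - 4).
Eigenvalues: -3, 3, 4.

-3, 3, 4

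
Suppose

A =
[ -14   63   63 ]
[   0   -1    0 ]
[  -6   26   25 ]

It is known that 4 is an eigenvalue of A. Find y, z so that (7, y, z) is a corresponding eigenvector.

We need (A - 4I)v = 0.
A - 4I = [[-18, 63, 63], [0, -5, 0], [-6, 26, 21]].
Row 1: (-18)·7 + (63)·y + (63)·z = 0
Row 2: (0)·7 + (-5)·y + (0)·z = 0
Row 3: (-6)·7 + (26)·y + (21)·z = 0
Solving gives y = 0, z = 2.
Check: A·(7, 0, 2) = (28, 0, 8) = 4·(7, 0, 2).

0, 2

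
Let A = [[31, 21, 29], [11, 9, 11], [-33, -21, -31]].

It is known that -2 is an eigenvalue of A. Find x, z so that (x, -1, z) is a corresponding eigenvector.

We need (A + 2I)v = 0.
A + 2I = [[33, 21, 29], [11, 11, 11], [-33, -21, -29]].
Row 1: (33)·x + (21)·-1 + (29)·z = 0
Row 2: (11)·x + (11)·-1 + (11)·z = 0
Row 3: (-33)·x + (-21)·-1 + (-29)·z = 0
Solving gives x = -2, z = 3.
Check: A·(-2, -1, 3) = (4, 2, -6) = -2·(-2, -1, 3).

-2, 3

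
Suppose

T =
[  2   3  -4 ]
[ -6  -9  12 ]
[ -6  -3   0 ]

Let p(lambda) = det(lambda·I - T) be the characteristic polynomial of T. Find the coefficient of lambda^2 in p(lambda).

The coefficient of lambda^2 of det(lambda·I - T) is −trace(T).
trace(T) = (2) + (-9) + (0) = -7, so the coefficient is 7.

7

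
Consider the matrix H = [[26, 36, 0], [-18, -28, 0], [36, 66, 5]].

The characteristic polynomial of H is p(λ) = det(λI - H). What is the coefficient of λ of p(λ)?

p(λ) = λ^3 - 3λ^2 - 90λ + 400.
The coefficient of λ is -90.

-90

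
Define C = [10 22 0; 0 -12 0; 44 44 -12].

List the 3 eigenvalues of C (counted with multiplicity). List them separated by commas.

Compute the characteristic polynomial p(t) = det(tI - C).
Expanding along the first row, p(t) = t^3 + 14t^2 - 96t - 1440.
Since p(10) = 0, t = 10 is a root.
Factor out (t - 10): p(t) = (t - 10)·(t^2 + 24t + 144).
The quadratic factor is (t + 12)^2.
Eigenvalues: -12, -12, 10.

-12, -12, 10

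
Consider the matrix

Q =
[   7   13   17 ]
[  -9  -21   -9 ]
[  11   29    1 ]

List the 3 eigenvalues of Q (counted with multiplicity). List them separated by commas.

-10, -3, 0

The characteristic polynomial is p(lambda) = det(lambda·I - Q).
Expanding the 3×3 determinant: p(lambda) = lambda^3 + 13·lambda^2 + 30·lambda.
Rational-root test: lambda = 0 gives p(0) = 0.
Dividing by lambda leaves lambda^2 + 13·lambda + 30.
The quadratic factors as (lambda + 10)·(lambda + 3).
Eigenvalues: -10, -3, 0.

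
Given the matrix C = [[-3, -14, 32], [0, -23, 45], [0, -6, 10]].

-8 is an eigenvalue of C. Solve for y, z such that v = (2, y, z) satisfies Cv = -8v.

We need (C + 8I)v = 0.
C + 8I = [[5, -14, 32], [0, -15, 45], [0, -6, 18]].
Row 1: (5)·2 + (-14)·y + (32)·z = 0
Row 2: (0)·2 + (-15)·y + (45)·z = 0
Row 3: (0)·2 + (-6)·y + (18)·z = 0
Solving gives y = 3, z = 1.
Check: C·(2, 3, 1) = (-16, -24, -8) = -8·(2, 3, 1).

3, 1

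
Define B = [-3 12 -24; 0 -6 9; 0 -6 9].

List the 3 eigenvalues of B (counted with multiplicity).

Set up det(tI - B) = 0.
Expanding the 3×3 determinant: p(t) = t^3 - 9t.
Try t = 0: p(0) = 0, so 0 is a root.
Factor out t: p(t) = t·(t^2 - 9).
The quadratic factors as (t + 3)·(t - 3).
Eigenvalues: -3, 0, 3.

-3, 0, 3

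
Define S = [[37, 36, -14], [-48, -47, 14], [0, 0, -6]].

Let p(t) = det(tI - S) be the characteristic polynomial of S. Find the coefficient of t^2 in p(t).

16

The coefficient of t^2 of det(tI - S) is −trace(S).
trace(S) = (37) + (-47) + (-6) = -16, so the coefficient is 16.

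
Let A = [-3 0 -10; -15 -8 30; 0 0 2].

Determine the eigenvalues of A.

Set up det(λI - A) = 0.
Expanding the 3×3 determinant: p(λ) = λ^3 + 9λ^2 + 2λ - 48.
Try λ = -8: p(-8) = 0, so -8 is a root.
Factor out (λ + 8): p(λ) = (λ + 8)·(λ^2 + λ - 6).
The quadratic factors as (λ + 3)·(λ - 2).
Eigenvalues: -8, -3, 2.

-8, -3, 2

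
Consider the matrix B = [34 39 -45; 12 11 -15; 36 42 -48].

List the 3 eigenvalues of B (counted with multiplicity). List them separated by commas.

Compute the characteristic polynomial p(r) = det(rI - B).
Expanding the 3×3 determinant: p(r) = r^3 + 3r^2 - 4r - 12.
Try r = -2: p(-2) = 0, so -2 is a root.
Dividing by (r + 2) leaves r^2 + r - 6.
The quadratic factors as (r + 3)·(r - 2).
Eigenvalues: -3, -2, 2.

-3, -2, 2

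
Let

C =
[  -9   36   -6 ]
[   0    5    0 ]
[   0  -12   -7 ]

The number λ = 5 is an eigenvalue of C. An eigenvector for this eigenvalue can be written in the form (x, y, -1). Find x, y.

3, 1

We need (C - 5I)v = 0.
C - 5I = [[-14, 36, -6], [0, 0, 0], [0, -12, -12]].
Row 1: (-14)·x + (36)·y + (-6)·-1 = 0
Row 2: (0)·x + (0)·y + (0)·-1 = 0
Row 3: (0)·x + (-12)·y + (-12)·-1 = 0
Solving gives x = 3, y = 1.
Check: C·(3, 1, -1) = (15, 5, -5) = 5·(3, 1, -1).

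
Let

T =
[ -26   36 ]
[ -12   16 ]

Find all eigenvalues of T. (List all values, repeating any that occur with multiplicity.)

-8, -2

det(T - λI) = (-26 - λ)(16 - λ) - (36)·(-12) = λ^2 + 10λ + 16.
This factors as (λ + 8)·(λ + 2) = 0.
Eigenvalues: -8, -2.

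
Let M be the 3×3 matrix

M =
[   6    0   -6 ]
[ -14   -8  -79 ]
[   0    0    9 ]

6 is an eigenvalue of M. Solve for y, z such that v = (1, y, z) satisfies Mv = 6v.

We need (M - 6I)v = 0.
M - 6I = [[0, 0, -6], [-14, -14, -79], [0, 0, 3]].
Row 1: (0)·1 + (0)·y + (-6)·z = 0
Row 2: (-14)·1 + (-14)·y + (-79)·z = 0
Row 3: (0)·1 + (0)·y + (3)·z = 0
Solving gives y = -1, z = 0.
Check: M·(1, -1, 0) = (6, -6, 0) = 6·(1, -1, 0).

-1, 0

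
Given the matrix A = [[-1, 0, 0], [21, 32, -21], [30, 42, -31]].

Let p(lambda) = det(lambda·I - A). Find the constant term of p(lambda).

-110

p(lambda) = lambda^3 - 111·lambda - 110.
The constant term is -110.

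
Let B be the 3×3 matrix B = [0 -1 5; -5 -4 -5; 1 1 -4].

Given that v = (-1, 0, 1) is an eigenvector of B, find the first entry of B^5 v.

First find the eigenvalue: Bv = (5, 0, -5) = -5·(-1, 0, 1), so λ = -5.
Then B^5 v = λ^5·v = (-5)^5·(-1, 0, 1) = -3125·(-1, 0, 1) = (3125, 0, -3125).

3125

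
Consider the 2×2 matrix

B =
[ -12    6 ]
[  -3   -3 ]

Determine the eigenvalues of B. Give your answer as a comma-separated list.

det(B - sI) = (-12 - s)(-3 - s) - (6)·(-3) = s^2 + 15s + 54.
This factors as (s + 9)·(s + 6) = 0.
Eigenvalues: -9, -6.

-9, -6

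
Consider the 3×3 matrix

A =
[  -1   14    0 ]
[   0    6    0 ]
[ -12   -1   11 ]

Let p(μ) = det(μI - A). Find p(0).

66

p(0) = det(0·I − A) = det(−A) = (−1)^3·det(A).
det(A) = -66, so p(0) = 66.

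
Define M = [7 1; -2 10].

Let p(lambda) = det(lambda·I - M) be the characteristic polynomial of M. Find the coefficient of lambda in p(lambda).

-17

The coefficient of lambda of det(lambda·I - M) is −trace(M).
trace(M) = (7) + (10) = 17, so the coefficient is -17.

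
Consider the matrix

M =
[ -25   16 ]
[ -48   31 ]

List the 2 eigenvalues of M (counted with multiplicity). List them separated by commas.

-1, 7

det(M - λI) = (-25 - λ)(31 - λ) - (16)·(-48) = λ^2 - 6λ - 7.
This factors as (λ + 1)·(λ - 7) = 0.
Eigenvalues: -1, 7.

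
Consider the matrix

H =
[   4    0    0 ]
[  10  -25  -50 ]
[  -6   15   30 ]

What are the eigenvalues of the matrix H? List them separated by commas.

Set up det(rI - H) = 0.
Cofactor expansion gives p(r) = r^3 - 9r^2 + 20r.
Try r = 4: p(4) = 0, so 4 is a root.
Factor out (r - 4): p(r) = (r - 4)·(r^2 - 5r).
The quadratic factors as r·(r - 5).
Eigenvalues: 0, 4, 5.

0, 4, 5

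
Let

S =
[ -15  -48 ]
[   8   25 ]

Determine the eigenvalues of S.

det(S - rI) = (-15 - r)(25 - r) - (-48)·(8) = r^2 - 10r + 9.
This factors as (r - 1)·(r - 9) = 0.
Eigenvalues: 1, 9.

1, 9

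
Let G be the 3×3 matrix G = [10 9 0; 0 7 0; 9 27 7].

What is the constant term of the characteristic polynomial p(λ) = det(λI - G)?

-490

p(0) = det(0·I − G) = det(−G) = (−1)^3·det(G).
det(G) = 490, so p(0) = -490.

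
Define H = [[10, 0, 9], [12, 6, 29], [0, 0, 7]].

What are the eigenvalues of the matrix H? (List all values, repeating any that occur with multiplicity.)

6, 7, 10

Compute the characteristic polynomial p(t) = det(tI - H).
Expanding along the first row, p(t) = t^3 - 23t^2 + 172t - 420.
Since p(6) = 0, t = 6 is a root.
Factor out (t - 6): p(t) = (t - 6)·(t^2 - 17t + 70).
The quadratic factors as (t - 7)·(t - 10).
Eigenvalues: 6, 7, 10.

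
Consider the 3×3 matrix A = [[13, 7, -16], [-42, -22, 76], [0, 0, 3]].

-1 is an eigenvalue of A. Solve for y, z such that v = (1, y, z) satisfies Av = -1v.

-2, 0

We need (A + 1I)v = 0.
A + 1I = [[14, 7, -16], [-42, -21, 76], [0, 0, 4]].
Row 1: (14)·1 + (7)·y + (-16)·z = 0
Row 2: (-42)·1 + (-21)·y + (76)·z = 0
Row 3: (0)·1 + (0)·y + (4)·z = 0
Solving gives y = -2, z = 0.
Check: A·(1, -2, 0) = (-1, 2, 0) = -1·(1, -2, 0).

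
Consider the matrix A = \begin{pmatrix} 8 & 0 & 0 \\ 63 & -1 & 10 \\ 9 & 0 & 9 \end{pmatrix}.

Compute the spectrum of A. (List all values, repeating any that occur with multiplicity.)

-1, 8, 9

The characteristic polynomial is p(t) = det(tI - A).
Expanding the 3×3 determinant: p(t) = t^3 - 16t^2 + 55t + 72.
Rational-root test: t = -1 gives p(-1) = 0.
Factor out (t + 1): p(t) = (t + 1)·(t^2 - 17t + 72).
The quadratic factors as (t - 8)·(t - 9).
Eigenvalues: -1, 8, 9.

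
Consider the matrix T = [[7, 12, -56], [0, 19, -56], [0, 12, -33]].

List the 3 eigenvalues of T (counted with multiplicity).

-9, -5, 7

Set up det(tI - T) = 0.
Expanding the 3×3 determinant: p(t) = t^3 + 7t^2 - 53t - 315.
Rational-root test: t = -9 gives p(-9) = 0.
Dividing by (t + 9) leaves t^2 - 2t - 35.
The quadratic factors as (t + 5)·(t - 7).
Eigenvalues: -9, -5, 7.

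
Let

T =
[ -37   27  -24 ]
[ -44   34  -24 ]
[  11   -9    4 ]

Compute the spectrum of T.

Set up det(μI - T) = 0.
Expanding along the first row, p(μ) = μ^3 - μ^2 - 34μ - 56.
Try μ = -2: p(-2) = 0, so -2 is a root.
Factor out (μ + 2): p(μ) = (μ + 2)·(μ^2 - 3μ - 28).
The quadratic factors as (μ + 4)·(μ - 7).
Eigenvalues: -4, -2, 7.

-4, -2, 7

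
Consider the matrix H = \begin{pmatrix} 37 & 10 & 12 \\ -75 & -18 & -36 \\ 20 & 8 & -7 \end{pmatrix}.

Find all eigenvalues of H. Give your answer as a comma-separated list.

-1, 1, 12

The characteristic polynomial is p(λ) = det(λI - H).
Expanding the 3×3 determinant: p(λ) = λ^3 - 12λ^2 - λ + 12.
Try λ = 1: p(1) = 0, so 1 is a root.
Dividing by (λ - 1) leaves λ^2 - 11λ - 12.
The quadratic factors as (λ + 1)·(λ - 12).
Eigenvalues: -1, 1, 12.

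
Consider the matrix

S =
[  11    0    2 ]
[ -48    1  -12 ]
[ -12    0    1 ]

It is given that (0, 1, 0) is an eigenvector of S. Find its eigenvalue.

Compute Sv: S·(0, 1, 0) = (0, 1, 0).
Since Sv = λv, compare component 2: 1 = λ·1, so λ = 1.

1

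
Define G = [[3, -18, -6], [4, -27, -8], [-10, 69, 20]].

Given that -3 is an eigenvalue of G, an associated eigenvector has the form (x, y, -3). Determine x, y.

We need (G + 3I)v = 0.
G + 3I = [[6, -18, -6], [4, -24, -8], [-10, 69, 23]].
Row 1: (6)·x + (-18)·y + (-6)·-3 = 0
Row 2: (4)·x + (-24)·y + (-8)·-3 = 0
Row 3: (-10)·x + (69)·y + (23)·-3 = 0
Solving gives x = 0, y = 1.
Check: G·(0, 1, -3) = (0, -3, 9) = -3·(0, 1, -3).

0, 1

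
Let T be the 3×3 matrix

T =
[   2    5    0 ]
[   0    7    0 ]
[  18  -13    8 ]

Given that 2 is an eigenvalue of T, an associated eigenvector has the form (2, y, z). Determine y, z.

We need (T - 2I)v = 0.
T - 2I = [[0, 5, 0], [0, 5, 0], [18, -13, 6]].
Row 1: (0)·2 + (5)·y + (0)·z = 0
Row 2: (0)·2 + (5)·y + (0)·z = 0
Row 3: (18)·2 + (-13)·y + (6)·z = 0
Solving gives y = 0, z = -6.
Check: T·(2, 0, -6) = (4, 0, -12) = 2·(2, 0, -6).

0, -6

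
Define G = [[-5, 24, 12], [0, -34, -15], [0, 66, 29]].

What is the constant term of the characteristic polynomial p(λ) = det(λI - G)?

p(0) = det(0·I − G) = det(−G) = (−1)^3·det(G).
det(G) = -20, so p(0) = 20.

20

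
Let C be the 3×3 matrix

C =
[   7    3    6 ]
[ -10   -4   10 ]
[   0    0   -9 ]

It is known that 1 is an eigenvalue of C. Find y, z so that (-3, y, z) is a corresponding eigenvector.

We need (C - 1I)v = 0.
C - 1I = [[6, 3, 6], [-10, -5, 10], [0, 0, -10]].
Row 1: (6)·-3 + (3)·y + (6)·z = 0
Row 2: (-10)·-3 + (-5)·y + (10)·z = 0
Row 3: (0)·-3 + (0)·y + (-10)·z = 0
Solving gives y = 6, z = 0.
Check: C·(-3, 6, 0) = (-3, 6, 0) = 1·(-3, 6, 0).

6, 0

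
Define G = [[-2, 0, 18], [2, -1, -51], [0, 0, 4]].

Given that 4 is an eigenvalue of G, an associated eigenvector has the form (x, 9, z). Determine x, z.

We need (G - 4I)v = 0.
G - 4I = [[-6, 0, 18], [2, -5, -51], [0, 0, 0]].
Row 1: (-6)·x + (0)·9 + (18)·z = 0
Row 2: (2)·x + (-5)·9 + (-51)·z = 0
Row 3: (0)·x + (0)·9 + (0)·z = 0
Solving gives x = -3, z = -1.
Check: G·(-3, 9, -1) = (-12, 36, -4) = 4·(-3, 9, -1).

-3, -1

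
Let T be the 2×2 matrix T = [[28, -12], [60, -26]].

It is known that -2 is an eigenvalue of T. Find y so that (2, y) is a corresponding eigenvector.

5

We need (T + 2I)v = 0.
T + 2I = [[30, -12], [60, -24]].
Row 1: (30)·2 + (-12)·y = 0
Row 2: (60)·2 + (-24)·y = 0
Solving gives y = 5.
Check: T·(2, 5) = (-4, -10) = -2·(2, 5).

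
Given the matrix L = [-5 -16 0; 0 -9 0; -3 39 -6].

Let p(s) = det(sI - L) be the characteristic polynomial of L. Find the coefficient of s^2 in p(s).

20

The coefficient of s^2 of det(sI - L) is −trace(L).
trace(L) = (-5) + (-9) + (-6) = -20, so the coefficient is 20.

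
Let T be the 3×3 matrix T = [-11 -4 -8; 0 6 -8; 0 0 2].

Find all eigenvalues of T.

T is upper triangular, so its eigenvalues are the diagonal entries.
Diagonal: -11, 6, 2.

-11, 2, 6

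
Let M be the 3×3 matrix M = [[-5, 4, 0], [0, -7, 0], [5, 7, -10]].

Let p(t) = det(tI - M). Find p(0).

p(0) = det(0·I − M) = det(−M) = (−1)^3·det(M).
det(M) = -350, so p(0) = 350.

350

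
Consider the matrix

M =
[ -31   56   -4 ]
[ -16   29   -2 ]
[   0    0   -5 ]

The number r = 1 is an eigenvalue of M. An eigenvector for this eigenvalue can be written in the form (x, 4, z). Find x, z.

7, 0

We need (M - 1I)v = 0.
M - 1I = [[-32, 56, -4], [-16, 28, -2], [0, 0, -6]].
Row 1: (-32)·x + (56)·4 + (-4)·z = 0
Row 2: (-16)·x + (28)·4 + (-2)·z = 0
Row 3: (0)·x + (0)·4 + (-6)·z = 0
Solving gives x = 7, z = 0.
Check: M·(7, 4, 0) = (7, 4, 0) = 1·(7, 4, 0).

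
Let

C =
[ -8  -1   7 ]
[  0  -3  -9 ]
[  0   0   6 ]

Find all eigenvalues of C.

-8, -3, 6

C is upper triangular, so its eigenvalues are the diagonal entries.
Diagonal: -8, -3, 6.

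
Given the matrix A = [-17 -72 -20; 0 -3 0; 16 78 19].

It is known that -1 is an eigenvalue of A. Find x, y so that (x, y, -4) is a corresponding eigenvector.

We need (A + 1I)v = 0.
A + 1I = [[-16, -72, -20], [0, -2, 0], [16, 78, 20]].
Row 1: (-16)·x + (-72)·y + (-20)·-4 = 0
Row 2: (0)·x + (-2)·y + (0)·-4 = 0
Row 3: (16)·x + (78)·y + (20)·-4 = 0
Solving gives x = 5, y = 0.
Check: A·(5, 0, -4) = (-5, 0, 4) = -1·(5, 0, -4).

5, 0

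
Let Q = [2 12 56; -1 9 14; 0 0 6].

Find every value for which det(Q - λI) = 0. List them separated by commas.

The characteristic polynomial is p(λ) = det(λI - Q).
Cofactor expansion gives p(λ) = λ^3 - 17λ^2 + 96λ - 180.
Try λ = 5: p(5) = 0, so 5 is a root.
Dividing by (λ - 5) leaves λ^2 - 12λ + 36.
The quadratic factor is (λ - 6)^2.
Eigenvalues: 5, 6, 6.

5, 6, 6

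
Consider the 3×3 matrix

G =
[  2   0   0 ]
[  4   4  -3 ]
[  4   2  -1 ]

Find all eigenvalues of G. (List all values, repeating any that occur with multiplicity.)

1, 2, 2

Compute the characteristic polynomial p(λ) = det(λI - G).
Expanding along the first row, p(λ) = λ^3 - 5λ^2 + 8λ - 4.
Rational-root test: λ = 1 gives p(1) = 0.
Dividing by (λ - 1) leaves λ^2 - 4λ + 4.
The quadratic factor is (λ - 2)^2.
Eigenvalues: 1, 2, 2.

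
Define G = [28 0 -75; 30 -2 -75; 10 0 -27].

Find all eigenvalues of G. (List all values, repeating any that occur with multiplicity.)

Set up det(sI - G) = 0.
Cofactor expansion gives p(s) = s^3 + s^2 - 8s - 12.
Try s = -2: p(-2) = 0, so -2 is a root.
Factor out (s + 2): p(s) = (s + 2)·(s^2 - s - 6).
The quadratic factors as (s + 2)·(s - 3).
Eigenvalues: -2, -2, 3.

-2, -2, 3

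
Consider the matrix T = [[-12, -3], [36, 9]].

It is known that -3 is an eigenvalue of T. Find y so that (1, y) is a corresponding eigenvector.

-3

We need (T + 3I)v = 0.
T + 3I = [[-9, -3], [36, 12]].
Row 1: (-9)·1 + (-3)·y = 0
Row 2: (36)·1 + (12)·y = 0
Solving gives y = -3.
Check: T·(1, -3) = (-3, 9) = -3·(1, -3).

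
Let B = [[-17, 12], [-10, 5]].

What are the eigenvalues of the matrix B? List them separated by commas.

det(B - lambda·I) = (-17 - lambda)(5 - lambda) - (12)·(-10) = lambda^2 + 12·lambda + 35.
This factors as (lambda + 7)·(lambda + 5) = 0.
Eigenvalues: -7, -5.

-7, -5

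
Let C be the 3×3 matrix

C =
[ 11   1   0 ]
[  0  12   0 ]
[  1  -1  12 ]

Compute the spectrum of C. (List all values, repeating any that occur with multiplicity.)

11, 12, 12

The characteristic polynomial is p(t) = det(tI - C).
Cofactor expansion gives p(t) = t^3 - 35t^2 + 408t - 1584.
Since p(12) = 0, t = 12 is a root.
Dividing by (t - 12) leaves t^2 - 23t + 132.
The quadratic factors as (t - 11)·(t - 12).
Eigenvalues: 11, 12, 12.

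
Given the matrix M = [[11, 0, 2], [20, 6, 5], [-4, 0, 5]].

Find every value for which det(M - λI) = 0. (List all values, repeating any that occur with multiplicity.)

The characteristic polynomial is p(r) = det(rI - M).
Expanding the 3×3 determinant: p(r) = r^3 - 22r^2 + 159r - 378.
Rational-root test: r = 6 gives p(6) = 0.
Dividing by (r - 6) leaves r^2 - 16r + 63.
The quadratic factors as (r - 7)·(r - 9).
Eigenvalues: 6, 7, 9.

6, 7, 9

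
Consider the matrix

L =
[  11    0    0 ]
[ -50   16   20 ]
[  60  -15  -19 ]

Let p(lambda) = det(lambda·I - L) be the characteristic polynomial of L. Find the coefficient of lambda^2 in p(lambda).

-8

The coefficient of lambda^2 of det(lambda·I - L) is −trace(L).
trace(L) = (11) + (16) + (-19) = 8, so the coefficient is -8.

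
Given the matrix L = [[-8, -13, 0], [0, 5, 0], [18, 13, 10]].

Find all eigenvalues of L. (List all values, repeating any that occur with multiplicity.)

-8, 5, 10

Set up det(lambda·I - L) = 0.
Expanding the 3×3 determinant: p(lambda) = lambda^3 - 7·lambda^2 - 70·lambda + 400.
Try lambda = -8: p(-8) = 0, so -8 is a root.
Dividing by (lambda + 8) leaves lambda^2 - 15·lambda + 50.
The quadratic factors as (lambda - 5)·(lambda - 10).
Eigenvalues: -8, 5, 10.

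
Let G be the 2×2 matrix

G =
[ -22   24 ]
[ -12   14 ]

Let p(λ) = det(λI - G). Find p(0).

-20

p(0) = det(0·I − G) = det(−G) = (−1)^2·det(G).
det(G) = -20, so p(0) = -20.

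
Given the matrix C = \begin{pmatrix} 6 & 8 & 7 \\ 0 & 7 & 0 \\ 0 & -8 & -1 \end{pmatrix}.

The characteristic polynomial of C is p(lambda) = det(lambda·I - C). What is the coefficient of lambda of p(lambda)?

p(lambda) = lambda^3 - 12·lambda^2 + 29·lambda + 42.
The coefficient of lambda is 29.

29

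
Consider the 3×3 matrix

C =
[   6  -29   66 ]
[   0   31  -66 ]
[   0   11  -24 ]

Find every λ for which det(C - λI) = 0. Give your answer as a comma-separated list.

Compute the characteristic polynomial p(s) = det(sI - C).
Cofactor expansion gives p(s) = s^3 - 13s^2 + 24s + 108.
Rational-root test: s = -2 gives p(-2) = 0.
Dividing by (s + 2) leaves s^2 - 15s + 54.
The quadratic factors as (s - 6)·(s - 9).
Eigenvalues: -2, 6, 9.

-2, 6, 9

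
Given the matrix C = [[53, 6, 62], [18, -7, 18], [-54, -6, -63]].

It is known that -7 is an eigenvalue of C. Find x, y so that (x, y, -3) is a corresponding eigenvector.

We need (C + 7I)v = 0.
C + 7I = [[60, 6, 62], [18, 0, 18], [-54, -6, -56]].
Row 1: (60)·x + (6)·y + (62)·-3 = 0
Row 2: (18)·x + (0)·y + (18)·-3 = 0
Row 3: (-54)·x + (-6)·y + (-56)·-3 = 0
Solving gives x = 3, y = 1.
Check: C·(3, 1, -3) = (-21, -7, 21) = -7·(3, 1, -3).

3, 1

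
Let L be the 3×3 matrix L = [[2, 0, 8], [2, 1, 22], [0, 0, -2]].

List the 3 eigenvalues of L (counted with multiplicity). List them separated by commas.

Set up det(λI - L) = 0.
Cofactor expansion gives p(λ) = λ^3 - λ^2 - 4λ + 4.
Rational-root test: λ = -2 gives p(-2) = 0.
Factor out (λ + 2): p(λ) = (λ + 2)·(λ^2 - 3λ + 2).
The quadratic factors as (λ - 1)·(λ - 2).
Eigenvalues: -2, 1, 2.

-2, 1, 2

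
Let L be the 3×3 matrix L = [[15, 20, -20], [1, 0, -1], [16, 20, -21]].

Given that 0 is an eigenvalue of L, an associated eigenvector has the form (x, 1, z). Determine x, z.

4, 4

We need (L)v = 0.
L = [[15, 20, -20], [1, 0, -1], [16, 20, -21]].
Row 1: (15)·x + (20)·1 + (-20)·z = 0
Row 2: (1)·x + (0)·1 + (-1)·z = 0
Row 3: (16)·x + (20)·1 + (-21)·z = 0
Solving gives x = 4, z = 4.
Check: L·(4, 1, 4) = (0, 0, 0) = 0·(4, 1, 4).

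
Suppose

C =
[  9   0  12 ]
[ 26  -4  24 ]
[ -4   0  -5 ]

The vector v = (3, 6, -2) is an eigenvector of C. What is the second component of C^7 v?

6

First find the eigenvalue: Cv = (3, 6, -2) = 1·(3, 6, -2), so λ = 1.
Then C^7 v = λ^7·v = 1^7·(3, 6, -2) = 1·(3, 6, -2) = (3, 6, -2).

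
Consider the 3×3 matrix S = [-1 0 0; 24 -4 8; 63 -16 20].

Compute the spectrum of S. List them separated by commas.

-1, 4, 12

Compute the characteristic polynomial p(r) = det(rI - S).
Expanding the 3×3 determinant: p(r) = r^3 - 15r^2 + 32r + 48.
Try r = -1: p(-1) = 0, so -1 is a root.
Factor out (r + 1): p(r) = (r + 1)·(r^2 - 16r + 48).
The quadratic factors as (r - 4)·(r - 12).
Eigenvalues: -1, 4, 12.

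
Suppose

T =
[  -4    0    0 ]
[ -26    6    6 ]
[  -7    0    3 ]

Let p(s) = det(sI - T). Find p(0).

p(0) = det(0·I − T) = det(−T) = (−1)^3·det(T).
det(T) = -72, so p(0) = 72.

72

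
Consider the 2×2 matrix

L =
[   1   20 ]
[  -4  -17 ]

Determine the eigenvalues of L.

-9, -7

det(L - tI) = (1 - t)(-17 - t) - (20)·(-4) = t^2 + 16t + 63.
This factors as (t + 9)·(t + 7) = 0.
Eigenvalues: -9, -7.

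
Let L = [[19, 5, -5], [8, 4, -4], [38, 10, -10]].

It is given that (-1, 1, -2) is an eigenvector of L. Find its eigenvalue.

4

Compute Lv: L·(-1, 1, -2) = (-4, 4, -8).
Since Lv = λv, compare component 1: -4 = λ·-1, so λ = 4.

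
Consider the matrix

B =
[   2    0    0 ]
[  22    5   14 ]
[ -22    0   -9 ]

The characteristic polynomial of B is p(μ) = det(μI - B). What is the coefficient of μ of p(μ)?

p(μ) = μ^3 + 2μ^2 - 53μ + 90.
The coefficient of μ is -53.

-53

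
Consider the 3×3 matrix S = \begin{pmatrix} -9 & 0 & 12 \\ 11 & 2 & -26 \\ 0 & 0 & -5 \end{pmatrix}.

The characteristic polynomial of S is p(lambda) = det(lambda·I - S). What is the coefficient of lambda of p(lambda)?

p(lambda) = lambda^3 + 12·lambda^2 + 17·lambda - 90.
The coefficient of lambda is 17.

17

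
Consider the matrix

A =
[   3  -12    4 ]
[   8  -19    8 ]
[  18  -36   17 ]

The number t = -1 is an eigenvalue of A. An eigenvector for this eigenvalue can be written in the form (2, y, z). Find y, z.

0, -2

We need (A + 1I)v = 0.
A + 1I = [[4, -12, 4], [8, -18, 8], [18, -36, 18]].
Row 1: (4)·2 + (-12)·y + (4)·z = 0
Row 2: (8)·2 + (-18)·y + (8)·z = 0
Row 3: (18)·2 + (-36)·y + (18)·z = 0
Solving gives y = 0, z = -2.
Check: A·(2, 0, -2) = (-2, 0, 2) = -1·(2, 0, -2).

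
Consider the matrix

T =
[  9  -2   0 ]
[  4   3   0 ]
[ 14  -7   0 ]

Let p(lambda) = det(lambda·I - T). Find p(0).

p(0) = det(0·I − T) = det(−T) = (−1)^3·det(T).
det(T) = 0, so p(0) = 0.

0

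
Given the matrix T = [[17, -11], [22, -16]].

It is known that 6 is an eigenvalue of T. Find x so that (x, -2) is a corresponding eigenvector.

We need (T - 6I)v = 0.
T - 6I = [[11, -11], [22, -22]].
Row 1: (11)·x + (-11)·-2 = 0
Row 2: (22)·x + (-22)·-2 = 0
Solving gives x = -2.
Check: T·(-2, -2) = (-12, -12) = 6·(-2, -2).

-2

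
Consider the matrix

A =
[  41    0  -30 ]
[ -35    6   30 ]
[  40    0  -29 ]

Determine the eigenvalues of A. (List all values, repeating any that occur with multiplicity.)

Set up det(sI - A) = 0.
Cofactor expansion gives p(s) = s^3 - 18s^2 + 83s - 66.
Try s = 11: p(11) = 0, so 11 is a root.
Factor out (s - 11): p(s) = (s - 11)·(s^2 - 7s + 6).
The quadratic factors as (s - 1)·(s - 6).
Eigenvalues: 1, 6, 11.

1, 6, 11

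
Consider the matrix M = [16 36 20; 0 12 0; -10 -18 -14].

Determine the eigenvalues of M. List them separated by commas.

Set up det(sI - M) = 0.
Cofactor expansion gives p(s) = s^3 - 14s^2 + 288.
Rational-root test: s = -4 gives p(-4) = 0.
Dividing by (s + 4) leaves s^2 - 18s + 72.
The quadratic factors as (s - 6)·(s - 12).
Eigenvalues: -4, 6, 12.

-4, 6, 12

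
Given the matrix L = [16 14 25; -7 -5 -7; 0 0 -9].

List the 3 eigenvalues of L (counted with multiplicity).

-9, 2, 9

The characteristic polynomial is p(t) = det(tI - L).
Cofactor expansion gives p(t) = t^3 - 2t^2 - 81t + 162.
Since p(2) = 0, t = 2 is a root.
Factor out (t - 2): p(t) = (t - 2)·(t^2 - 81).
The quadratic factors as (t + 9)·(t - 9).
Eigenvalues: -9, 2, 9.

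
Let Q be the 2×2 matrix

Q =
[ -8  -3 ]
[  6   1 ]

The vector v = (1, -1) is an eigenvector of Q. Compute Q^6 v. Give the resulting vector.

First find the eigenvalue: Qv = (-5, 5) = -5·(1, -1), so λ = -5.
Then Q^6 v = λ^6·v = (-5)^6·(1, -1) = 15625·(1, -1) = (15625, -15625).

(15625, -15625)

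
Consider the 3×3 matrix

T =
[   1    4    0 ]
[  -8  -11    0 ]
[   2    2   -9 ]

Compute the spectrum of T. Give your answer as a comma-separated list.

-9, -7, -3

The characteristic polynomial is p(s) = det(sI - T).
Expanding the 3×3 determinant: p(s) = s^3 + 19s^2 + 111s + 189.
Rational-root test: s = -3 gives p(-3) = 0.
Dividing by (s + 3) leaves s^2 + 16s + 63.
The quadratic factors as (s + 9)·(s + 7).
Eigenvalues: -9, -7, -3.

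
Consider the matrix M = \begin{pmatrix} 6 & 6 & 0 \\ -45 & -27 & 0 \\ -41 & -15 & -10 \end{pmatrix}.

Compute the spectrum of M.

Set up det(rI - M) = 0.
Expanding the 3×3 determinant: p(r) = r^3 + 31r^2 + 318r + 1080.
Try r = -9: p(-9) = 0, so -9 is a root.
Factor out (r + 9): p(r) = (r + 9)·(r^2 + 22r + 120).
The quadratic factors as (r + 12)·(r + 10).
Eigenvalues: -12, -10, -9.

-12, -10, -9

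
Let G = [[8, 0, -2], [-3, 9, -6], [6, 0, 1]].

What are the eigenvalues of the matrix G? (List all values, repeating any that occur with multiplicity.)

The characteristic polynomial is p(λ) = det(λI - G).
Expanding along the first row, p(λ) = λ^3 - 18λ^2 + 101λ - 180.
Try λ = 9: p(9) = 0, so 9 is a root.
Factor out (λ - 9): p(λ) = (λ - 9)·(λ^2 - 9λ + 20).
The quadratic factors as (λ - 4)·(λ - 5).
Eigenvalues: 4, 5, 9.

4, 5, 9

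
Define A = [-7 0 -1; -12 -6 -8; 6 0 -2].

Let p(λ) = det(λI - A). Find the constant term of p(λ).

120

p(λ) = λ^3 + 15λ^2 + 74λ + 120.
The constant term is 120.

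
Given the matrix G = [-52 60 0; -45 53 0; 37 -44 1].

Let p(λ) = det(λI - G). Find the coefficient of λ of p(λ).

p(λ) = λ^3 - 2λ^2 - 55λ + 56.
The coefficient of λ is -55.

-55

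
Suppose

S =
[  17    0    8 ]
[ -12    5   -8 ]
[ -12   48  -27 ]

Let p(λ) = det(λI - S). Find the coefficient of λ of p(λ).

-29

p(λ) = λ^3 + 5λ^2 - 29λ - 105.
The coefficient of λ is -29.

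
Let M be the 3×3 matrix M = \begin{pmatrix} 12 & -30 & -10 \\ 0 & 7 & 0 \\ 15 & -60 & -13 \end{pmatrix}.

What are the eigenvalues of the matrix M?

Compute the characteristic polynomial p(s) = det(sI - M).
Cofactor expansion gives p(s) = s^3 - 6s^2 - 13s + 42.
Rational-root test: s = 2 gives p(2) = 0.
Factor out (s - 2): p(s) = (s - 2)·(s^2 - 4s - 21).
The quadratic factors as (s + 3)·(s - 7).
Eigenvalues: -3, 2, 7.

-3, 2, 7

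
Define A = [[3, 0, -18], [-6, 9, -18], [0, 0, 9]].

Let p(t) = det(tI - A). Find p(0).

-243

p(0) = det(0·I − A) = det(−A) = (−1)^3·det(A).
det(A) = 243, so p(0) = -243.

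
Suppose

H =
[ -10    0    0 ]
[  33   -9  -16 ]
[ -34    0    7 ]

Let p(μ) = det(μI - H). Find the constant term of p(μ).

-630

p(μ) = μ^3 + 12μ^2 - 43μ - 630.
The constant term is -630.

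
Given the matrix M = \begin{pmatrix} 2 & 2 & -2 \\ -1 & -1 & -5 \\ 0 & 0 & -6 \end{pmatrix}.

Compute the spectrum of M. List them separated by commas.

Set up det(λI - M) = 0.
Cofactor expansion gives p(λ) = λ^3 + 5λ^2 - 6λ.
Try λ = 0: p(0) = 0, so 0 is a root.
Factor out λ: p(λ) = λ·(λ^2 + 5λ - 6).
The quadratic factors as (λ + 6)·(λ - 1).
Eigenvalues: -6, 0, 1.

-6, 0, 1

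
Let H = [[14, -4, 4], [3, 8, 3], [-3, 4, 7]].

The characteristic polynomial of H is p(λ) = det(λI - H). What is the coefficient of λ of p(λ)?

p(λ) = λ^3 - 29λ^2 + 278λ - 880.
The coefficient of λ is 278.

278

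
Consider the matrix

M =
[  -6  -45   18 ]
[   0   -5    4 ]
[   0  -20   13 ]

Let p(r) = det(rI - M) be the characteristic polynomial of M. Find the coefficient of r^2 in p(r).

The coefficient of r^2 of det(rI - M) is −trace(M).
trace(M) = (-6) + (-5) + (13) = 2, so the coefficient is -2.

-2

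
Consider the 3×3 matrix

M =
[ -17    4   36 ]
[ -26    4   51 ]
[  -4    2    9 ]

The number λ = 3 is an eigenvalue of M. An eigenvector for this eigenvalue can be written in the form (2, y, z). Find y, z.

We need (M - 3I)v = 0.
M - 3I = [[-20, 4, 36], [-26, 1, 51], [-4, 2, 6]].
Row 1: (-20)·2 + (4)·y + (36)·z = 0
Row 2: (-26)·2 + (1)·y + (51)·z = 0
Row 3: (-4)·2 + (2)·y + (6)·z = 0
Solving gives y = 1, z = 1.
Check: M·(2, 1, 1) = (6, 3, 3) = 3·(2, 1, 1).

1, 1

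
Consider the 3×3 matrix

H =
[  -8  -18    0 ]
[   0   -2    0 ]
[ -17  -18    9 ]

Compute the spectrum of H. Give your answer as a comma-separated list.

-8, -2, 9

The characteristic polynomial is p(lambda) = det(lambda·I - H).
Expanding the 3×3 determinant: p(lambda) = lambda^3 + lambda^2 - 74·lambda - 144.
Since p(-2) = 0, lambda = -2 is a root.
Dividing by (lambda + 2) leaves lambda^2 - lambda - 72.
The quadratic factors as (lambda + 8)·(lambda - 9).
Eigenvalues: -8, -2, 9.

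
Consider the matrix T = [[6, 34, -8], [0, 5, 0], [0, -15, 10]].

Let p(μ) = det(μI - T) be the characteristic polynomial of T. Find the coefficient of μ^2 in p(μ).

The coefficient of μ^2 of det(μI - T) is −trace(T).
trace(T) = (6) + (5) + (10) = 21, so the coefficient is -21.

-21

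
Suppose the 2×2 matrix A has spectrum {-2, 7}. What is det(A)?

det(A) is the product of the eigenvalues: (-2) · (7) = -14.

-14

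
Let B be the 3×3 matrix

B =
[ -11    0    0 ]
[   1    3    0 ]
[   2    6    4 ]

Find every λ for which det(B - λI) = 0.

B is lower triangular, so its eigenvalues are the diagonal entries.
Diagonal: -11, 3, 4.

-11, 3, 4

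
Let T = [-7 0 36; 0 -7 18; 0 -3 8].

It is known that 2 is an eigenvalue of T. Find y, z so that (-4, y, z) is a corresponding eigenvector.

We need (T - 2I)v = 0.
T - 2I = [[-9, 0, 36], [0, -9, 18], [0, -3, 6]].
Row 1: (-9)·-4 + (0)·y + (36)·z = 0
Row 2: (0)·-4 + (-9)·y + (18)·z = 0
Row 3: (0)·-4 + (-3)·y + (6)·z = 0
Solving gives y = -2, z = -1.
Check: T·(-4, -2, -1) = (-8, -4, -2) = 2·(-4, -2, -1).

-2, -1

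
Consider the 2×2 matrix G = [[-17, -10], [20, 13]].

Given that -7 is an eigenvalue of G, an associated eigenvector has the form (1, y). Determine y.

-1

We need (G + 7I)v = 0.
G + 7I = [[-10, -10], [20, 20]].
Row 1: (-10)·1 + (-10)·y = 0
Row 2: (20)·1 + (20)·y = 0
Solving gives y = -1.
Check: G·(1, -1) = (-7, 7) = -7·(1, -1).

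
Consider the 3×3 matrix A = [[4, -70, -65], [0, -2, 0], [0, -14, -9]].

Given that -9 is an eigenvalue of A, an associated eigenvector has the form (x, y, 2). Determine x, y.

We need (A + 9I)v = 0.
A + 9I = [[13, -70, -65], [0, 7, 0], [0, -14, 0]].
Row 1: (13)·x + (-70)·y + (-65)·2 = 0
Row 2: (0)·x + (7)·y + (0)·2 = 0
Row 3: (0)·x + (-14)·y + (0)·2 = 0
Solving gives x = 10, y = 0.
Check: A·(10, 0, 2) = (-90, 0, -18) = -9·(10, 0, 2).

10, 0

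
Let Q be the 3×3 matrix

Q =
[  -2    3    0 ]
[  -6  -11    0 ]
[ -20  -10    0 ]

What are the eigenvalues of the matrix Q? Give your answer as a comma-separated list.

-8, -5, 0

Compute the characteristic polynomial p(lambda) = det(lambda·I - Q).
Expanding the 3×3 determinant: p(lambda) = lambda^3 + 13·lambda^2 + 40·lambda.
Try lambda = -5: p(-5) = 0, so -5 is a root.
Factor out (lambda + 5): p(lambda) = (lambda + 5)·(lambda^2 + 8·lambda).
The quadratic factors as (lambda + 8)·lambda.
Eigenvalues: -8, -5, 0.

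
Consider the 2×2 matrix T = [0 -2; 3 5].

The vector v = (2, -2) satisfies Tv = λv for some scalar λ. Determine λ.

2

Compute Tv: T·(2, -2) = (4, -4).
Since Tv = λv, compare component 1: 4 = λ·2, so λ = 2.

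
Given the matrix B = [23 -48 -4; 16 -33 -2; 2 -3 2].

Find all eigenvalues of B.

Set up det(λI - B) = 0.
Expanding along the first row, p(λ) = λ^3 + 8λ^2 - 9λ.
Rational-root test: λ = 0 gives p(0) = 0.
Factor out λ: p(λ) = λ·(λ^2 + 8λ - 9).
The quadratic factors as (λ + 9)·(λ - 1).
Eigenvalues: -9, 0, 1.

-9, 0, 1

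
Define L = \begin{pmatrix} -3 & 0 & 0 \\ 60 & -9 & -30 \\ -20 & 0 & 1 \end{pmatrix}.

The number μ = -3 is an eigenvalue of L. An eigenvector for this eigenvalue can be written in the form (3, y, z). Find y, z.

-45, 15

We need (L + 3I)v = 0.
L + 3I = [[0, 0, 0], [60, -6, -30], [-20, 0, 4]].
Row 1: (0)·3 + (0)·y + (0)·z = 0
Row 2: (60)·3 + (-6)·y + (-30)·z = 0
Row 3: (-20)·3 + (0)·y + (4)·z = 0
Solving gives y = -45, z = 15.
Check: L·(3, -45, 15) = (-9, 135, -45) = -3·(3, -45, 15).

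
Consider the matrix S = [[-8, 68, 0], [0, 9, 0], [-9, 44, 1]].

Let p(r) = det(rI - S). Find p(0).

p(0) = det(0·I − S) = det(−S) = (−1)^3·det(S).
det(S) = -72, so p(0) = 72.

72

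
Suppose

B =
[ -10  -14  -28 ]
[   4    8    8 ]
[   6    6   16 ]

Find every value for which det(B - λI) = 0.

4, 4, 6

The characteristic polynomial is p(lambda) = det(lambda·I - B).
Expanding the 3×3 determinant: p(lambda) = lambda^3 - 14·lambda^2 + 64·lambda - 96.
Since p(4) = 0, lambda = 4 is a root.
Factor out (lambda - 4): p(lambda) = (lambda - 4)·(lambda^2 - 10·lambda + 24).
The quadratic factors as (lambda - 4)·(lambda - 6).
Eigenvalues: 4, 4, 6.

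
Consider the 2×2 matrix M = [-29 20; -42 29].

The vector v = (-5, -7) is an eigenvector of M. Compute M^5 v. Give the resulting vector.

(5, 7)

First find the eigenvalue: Mv = (5, 7) = -1·(-5, -7), so λ = -1.
Then M^5 v = λ^5·v = (-1)^5·(-5, -7) = -1·(-5, -7) = (5, 7).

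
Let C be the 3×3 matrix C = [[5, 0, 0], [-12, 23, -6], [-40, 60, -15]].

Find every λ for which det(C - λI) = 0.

3, 5, 5

Set up det(μI - C) = 0.
Cofactor expansion gives p(μ) = μ^3 - 13μ^2 + 55μ - 75.
Since p(5) = 0, μ = 5 is a root.
Dividing by (μ - 5) leaves μ^2 - 8μ + 15.
The quadratic factors as (μ - 3)·(μ - 5).
Eigenvalues: 3, 5, 5.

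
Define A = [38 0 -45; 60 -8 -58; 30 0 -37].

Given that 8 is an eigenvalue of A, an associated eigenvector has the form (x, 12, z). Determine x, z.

We need (A - 8I)v = 0.
A - 8I = [[30, 0, -45], [60, -16, -58], [30, 0, -45]].
Row 1: (30)·x + (0)·12 + (-45)·z = 0
Row 2: (60)·x + (-16)·12 + (-58)·z = 0
Row 3: (30)·x + (0)·12 + (-45)·z = 0
Solving gives x = 9, z = 6.
Check: A·(9, 12, 6) = (72, 96, 48) = 8·(9, 12, 6).

9, 6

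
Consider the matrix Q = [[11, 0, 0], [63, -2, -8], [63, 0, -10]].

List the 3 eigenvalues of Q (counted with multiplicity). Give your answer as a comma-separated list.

Set up det(μI - Q) = 0.
Expanding along the first row, p(μ) = μ^3 + μ^2 - 112μ - 220.
Rational-root test: μ = -10 gives p(-10) = 0.
Factor out (μ + 10): p(μ) = (μ + 10)·(μ^2 - 9μ - 22).
The quadratic factors as (μ + 2)·(μ - 11).
Eigenvalues: -10, -2, 11.

-10, -2, 11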